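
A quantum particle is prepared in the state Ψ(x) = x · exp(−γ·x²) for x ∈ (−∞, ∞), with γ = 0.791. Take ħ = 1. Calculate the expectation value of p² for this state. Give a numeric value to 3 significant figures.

p² Ψ = −ħ² d²Ψ/dx²; ⟨p²⟩ = −ħ² ∫ Ψ*·Ψ'' dx / ∫|Ψ|² dx.
Expand each integrand as polynomial × e^(−2γx²) and use ∫x^(2j)·e^(−2γx²) dx = (2j−1)!!/(4γ)^j · √(π/(2γ)), odd powers → 0; here √(π/(2γ)) = 1.4092. Differentiate with the product rule, d/dx e^(−γx²) = −2γx·e^(−γx²).
State is unnormalized: ∫|Ψ|² dx = 0.44538, and ∫Ψ*·(−ħ² Ψ'') dx = 1.0569, so ⟨p²⟩ = 1.0569 / 0.44538.
⟨p²⟩ = 2.3730.

2.37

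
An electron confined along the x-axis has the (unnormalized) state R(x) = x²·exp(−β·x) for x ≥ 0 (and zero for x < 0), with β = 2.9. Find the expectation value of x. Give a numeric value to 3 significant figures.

0.862

⟨x⟩ = ∫ x·|R|² dx / ∫|R|² dx (integrals over the domain).
Every integrand reduces to terms xʲ·e^(−2βx) on [0, ∞); use ∫₀^∞ xʲ·e^(−2βx) dx = j!/(2β)^(j+1).
State is unnormalized: ∫|R|² dx = 0.0036565, and ∫R*·x·R dx = 0.0031522, so ⟨x⟩ = 0.0031522 / 0.0036565.
⟨x⟩ = 0.86207.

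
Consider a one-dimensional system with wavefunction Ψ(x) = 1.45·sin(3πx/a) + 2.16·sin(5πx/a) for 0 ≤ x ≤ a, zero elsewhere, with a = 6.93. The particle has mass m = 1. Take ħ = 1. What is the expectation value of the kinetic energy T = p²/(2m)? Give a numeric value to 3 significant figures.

2.06

T = −(ħ²/2m) d²/dx², so ⟨T⟩ = −(ħ²/2m) ∫ Ψ*·Ψ'' dx / ∫|Ψ|² dx; with m = 1.
d²/dx² sin(jπx/a) = −(jπ/a)²·sin(jπx/a); on 0 ≤ x ≤ a, ∫sin²(jπx/a) dx = a/2 and ∫sin(jπx/a)·sin(lπx/a) dx = 0 for j ≠ l, so only diagonal terms survive in ∫|Ψ|² and ∫Ψ·Ψ″; ∫Ψ·Ψ′ dx = [Ψ²/2] between the walls = 0.
State is unnormalized: ∫|Ψ|² dx = 23.451, and ∫Ψ*·(−ħ²/2m · Ψ'') dx = 48.267, so ⟨T⟩ = 48.267 / 23.451.
⟨T⟩ = 2.0581.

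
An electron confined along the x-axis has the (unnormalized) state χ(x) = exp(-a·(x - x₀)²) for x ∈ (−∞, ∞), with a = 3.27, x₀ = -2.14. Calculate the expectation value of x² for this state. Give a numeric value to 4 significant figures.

⟨x²⟩ = ∫ x²·|χ|² dx / ∫|χ|² dx (integrals over the domain).
Gaussian moments (u = x − x₀): ∫u^(2j)·e^(−2au²) du = (2j−1)!!/(4a)^j · √(π/(2a)), odd powers integrate to 0; here √(π/(2a)) = 0.69308.
State is unnormalized: ∫|χ|² dx = 0.69308, and ∫χ*·x²·χ dx = 3.2270, so ⟨x²⟩ = 3.2270 / 0.69308.
⟨x²⟩ = 4.6561.

4.656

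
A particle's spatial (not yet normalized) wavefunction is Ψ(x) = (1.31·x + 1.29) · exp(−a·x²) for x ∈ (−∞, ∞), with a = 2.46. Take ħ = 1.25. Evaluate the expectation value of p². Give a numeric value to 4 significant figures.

p² Ψ = −ħ² d²Ψ/dx²; ⟨p²⟩ = −ħ² ∫ Ψ*·Ψ'' dx / ∫|Ψ|² dx.
Expand each integrand as polynomial × e^(−2ax²) and use ∫x^(2j)·e^(−2ax²) dx = (2j−1)!!/(4a)^j · √(π/(2a)), odd powers → 0; here √(π/(2a)) = 0.79908. Differentiate with the product rule, d/dx e^(−ax²) = −2ax·e^(−ax²).
State is unnormalized: ∫|Ψ|² dx = 1.4691, and ∫Ψ*·(−ħ² Ψ'') dx = 6.7182, so ⟨p²⟩ = 6.7182 / 1.4691.
⟨p²⟩ = 4.5730.

4.573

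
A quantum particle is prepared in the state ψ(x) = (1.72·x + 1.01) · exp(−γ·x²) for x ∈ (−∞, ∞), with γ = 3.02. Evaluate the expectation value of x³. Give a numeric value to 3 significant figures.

0.0565

⟨x³⟩ = ∫ x³·|ψ|² dx / ∫|ψ|² dx (integrals over the domain).
Expand each integrand as polynomial × e^(−2γx²) and use ∫x^(2j)·e^(−2γx²) dx = (2j−1)!!/(4γ)^j · √(π/(2γ)), odd powers → 0; here √(π/(2γ)) = 0.72120.
State is unnormalized: ∫|ψ|² dx = 0.91232, and ∫ψ*·x³·ψ dx = 0.051514, so ⟨x³⟩ = 0.051514 / 0.91232.
⟨x³⟩ = 0.056465.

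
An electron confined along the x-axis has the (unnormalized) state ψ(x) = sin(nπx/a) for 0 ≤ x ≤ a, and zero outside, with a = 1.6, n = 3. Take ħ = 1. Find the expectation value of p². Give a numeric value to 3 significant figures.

p² ψ = −ħ² d²ψ/dx²; ⟨p²⟩ = −ħ² ∫ ψ*·ψ'' dx / ∫|ψ|² dx.
d/dx sin(nπx/a) = (nπ/a)·cos(nπx/a) and d²/dx² sin(nπx/a) = −(nπ/a)²·sin(nπx/a); on 0 ≤ x ≤ a, ∫sin²(nπx/a) dx = a/2 and ∫sin(nπx/a)·cos(nπx/a) dx = 0.
State is unnormalized: ∫|ψ|² dx = 0.80000, and ∫ψ*·(−ħ² ψ'') dx = 27.758, so ⟨p²⟩ = 27.758 / 0.80000.
⟨p²⟩ = 34.698.

34.7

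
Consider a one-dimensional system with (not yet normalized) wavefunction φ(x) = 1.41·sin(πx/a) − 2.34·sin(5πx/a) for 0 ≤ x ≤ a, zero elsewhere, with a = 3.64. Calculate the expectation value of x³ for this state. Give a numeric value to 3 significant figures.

10.5

⟨x³⟩ = ∫ x³·|φ|² dx / ∫|φ|² dx (integrals over the domain).
On 0 ≤ x ≤ a (j ≠ l): ∫sin²(jπx/a) dx = a/2, ∫sin(jπx/a)·sin(lπx/a) dx = 0; diagonal moments ∫x·sin²(jπx/a) dx = a²/4, ∫x²·sin²(jπx/a) dx = a³·(1/6 − 1/(4j²π²)); cross terms ∫x·sin(jπx/a)·sin(lπx/a) dx = 0 for j + l even and −4jla²/(π²(j² − l²)²) for j + l odd, ∫x²·sin(jπx/a)·sin(lπx/a) dx = (−1)^(j+l)·4jla³/(π²(j² − l²)²); higher powers the same way via product-to-sum and parts.
State is unnormalized: ∫|φ|² dx = 13.584, and ∫φ*·x³·φ dx = 142.95, so ⟨x³⟩ = 142.95 / 13.584.
⟨x³⟩ = 10.523.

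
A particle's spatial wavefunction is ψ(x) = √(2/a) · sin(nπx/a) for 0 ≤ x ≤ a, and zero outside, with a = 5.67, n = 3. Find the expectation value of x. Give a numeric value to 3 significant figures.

2.84

⟨x⟩ = ∫ x·|ψ|² dx (integrals over the domain).
With sin²θ = (1 − cos2θ)/2 on 0 ≤ x ≤ a: ∫sin²(nπx/a) dx = a/2, ∫x·sin²(nπx/a) dx = a²/4, ∫x²·sin²(nπx/a) dx = a³·(1/6 − 1/(4n²π²)); higher powers xᵏ the same way, integrating xᵏ·cos(2nπx/a) by parts.
⟨x⟩ = 2.8350.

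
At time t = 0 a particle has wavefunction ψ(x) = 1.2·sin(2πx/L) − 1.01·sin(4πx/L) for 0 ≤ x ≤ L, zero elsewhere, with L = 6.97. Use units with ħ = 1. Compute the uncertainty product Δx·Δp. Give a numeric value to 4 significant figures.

1.637

Δx = √(⟨x²⟩−⟨x⟩²), Δp = √(⟨p²⟩−⟨p⟩²).
On 0 ≤ x ≤ L (j ≠ l): ∫sin²(jπx/L) dx = L/2, ∫sin(jπx/L)·sin(lπx/L) dx = 0; diagonal moments ∫x·sin²(jπx/L) dx = L²/4, ∫x²·sin²(jπx/L) dx = L³·(1/6 − 1/(4j²π²)); cross terms ∫x·sin(jπx/L)·sin(lπx/L) dx = 0 for j + l even and −4jlL²/(π²(j² − l²)²) for j + l odd, ∫x²·sin(jπx/L)·sin(lπx/L) dx = (−1)^(j+l)·4jlL³/(π²(j² − l²)²); higher powers the same way via product-to-sum and parts. d²/dx² sin(jπx/L) = −(jπ/L)²·sin(jπx/L); on 0 ≤ x ≤ L, ∫sin²(jπx/L) dx = L/2 and ∫sin(jπx/L)·sin(lπx/L) dx = 0 for j ≠ l, so only diagonal terms survive in ∫|ψ|² and ∫ψ·ψ″; ∫ψ·ψ′ dx = [ψ²/2] between the walls = 0.
Normalization: ∫|ψ|² dx = 8.5734.
⟨x⟩ = 3.4850, ⟨x²⟩ = 13.614 ⇒ Δx = 1.2120.
⟨p⟩ = 0.0000, ⟨p²⟩ = 1.8235 ⇒ Δp = 1.3504.
Δx·Δp = 1.6366.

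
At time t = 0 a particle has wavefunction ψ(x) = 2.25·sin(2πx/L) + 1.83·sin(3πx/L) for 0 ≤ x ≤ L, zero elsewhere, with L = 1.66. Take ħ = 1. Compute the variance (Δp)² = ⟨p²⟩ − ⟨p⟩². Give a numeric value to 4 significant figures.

Compute ⟨p⟩ and ⟨p²⟩ separately; (Δp)² = ⟨p²⟩ − ⟨p⟩².
d²/dx² sin(jπx/L) = −(jπ/L)²·sin(jπx/L); on 0 ≤ x ≤ L, ∫sin²(jπx/L) dx = L/2 and ∫sin(jπx/L)·sin(lπx/L) dx = 0 for j ≠ l, so only diagonal terms survive in ∫|ψ|² and ∫ψ·ψ″; ∫ψ·ψ′ dx = [ψ²/2] between the walls = 0.
Normalization: ∫|ψ|² dx = 6.9815.
⟨p⟩ = 0.0000 and ⟨p²⟩ = 21.457.
(Δp)² = 21.457 − (0.0000)² = 21.457.

21.46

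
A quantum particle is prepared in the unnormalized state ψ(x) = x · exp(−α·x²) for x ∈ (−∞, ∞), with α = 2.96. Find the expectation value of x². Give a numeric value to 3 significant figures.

⟨x²⟩ = ∫ x²·|ψ|² dx / ∫|ψ|² dx (integrals over the domain).
Expand each integrand as polynomial × e^(−2αx²) and use ∫x^(2j)·e^(−2αx²) dx = (2j−1)!!/(4α)^j · √(π/(2α)), odd powers → 0; here √(π/(2α)) = 0.72847.
State is unnormalized: ∫|ψ|² dx = 0.061527, and ∫ψ*·x²·ψ dx = 0.015589, so ⟨x²⟩ = 0.015589 / 0.061527.
⟨x²⟩ = 0.25338.

0.253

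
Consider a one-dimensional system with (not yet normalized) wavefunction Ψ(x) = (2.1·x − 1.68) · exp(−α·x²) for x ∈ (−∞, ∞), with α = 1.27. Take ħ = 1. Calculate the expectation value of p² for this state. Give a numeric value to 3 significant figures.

1.87

p² Ψ = −ħ² d²Ψ/dx²; ⟨p²⟩ = −ħ² ∫ Ψ*·Ψ'' dx / ∫|Ψ|² dx.
Expand each integrand as polynomial × e^(−2αx²) and use ∫x^(2j)·e^(−2αx²) dx = (2j−1)!!/(4α)^j · √(π/(2α)), odd powers → 0; here √(π/(2α)) = 1.1121. Differentiate with the product rule, d/dx e^(−αx²) = −2αx·e^(−αx²).
State is unnormalized: ∫|Ψ|² dx = 4.1044, and ∫Ψ*·(−ħ² Ψ'') dx = 7.6648, so ⟨p²⟩ = 7.6648 / 4.1044.
⟨p²⟩ = 1.8675.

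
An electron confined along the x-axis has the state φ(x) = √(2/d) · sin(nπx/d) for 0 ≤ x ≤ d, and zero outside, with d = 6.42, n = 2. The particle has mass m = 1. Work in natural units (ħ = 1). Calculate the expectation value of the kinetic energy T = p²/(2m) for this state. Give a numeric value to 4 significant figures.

0.4789

T = −(ħ²/2m) d²/dx², so ⟨T⟩ = −(ħ²/2m) ∫ φ*·φ'' dx; with m = 1.
d/dx sin(nπx/d) = (nπ/d)·cos(nπx/d) and d²/dx² sin(nπx/d) = −(nπ/d)²·sin(nπx/d); on 0 ≤ x ≤ d, ∫sin²(nπx/d) dx = d/2 and ∫sin(nπx/d)·cos(nπx/d) dx = 0.
⟨T⟩ = 0.47892.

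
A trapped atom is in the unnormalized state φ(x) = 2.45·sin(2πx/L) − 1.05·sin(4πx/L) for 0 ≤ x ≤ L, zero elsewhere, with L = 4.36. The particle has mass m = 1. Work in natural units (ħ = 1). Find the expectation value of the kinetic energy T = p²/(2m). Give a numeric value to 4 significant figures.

T = −(ħ²/2m) d²/dx², so ⟨T⟩ = −(ħ²/2m) ∫ φ*·φ'' dx / ∫|φ|² dx; with m = 1.
d²/dx² sin(jπx/L) = −(jπ/L)²·sin(jπx/L); on 0 ≤ x ≤ L, ∫sin²(jπx/L) dx = L/2 and ∫sin(jπx/L)·sin(lπx/L) dx = 0 for j ≠ l, so only diagonal terms survive in ∫|φ|² and ∫φ·φ″; ∫φ·φ′ dx = [φ²/2] between the walls = 0.
State is unnormalized: ∫|φ|² dx = 15.489, and ∫φ*·(−ħ²/2m · φ'') dx = 23.570, so ⟨T⟩ = 23.570 / 15.489.
⟨T⟩ = 1.5218.

1.522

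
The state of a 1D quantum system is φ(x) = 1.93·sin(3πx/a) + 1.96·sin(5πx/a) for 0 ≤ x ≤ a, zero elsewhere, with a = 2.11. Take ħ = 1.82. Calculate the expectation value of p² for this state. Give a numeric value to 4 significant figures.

125.7

p² φ = −ħ² d²φ/dx²; ⟨p²⟩ = −ħ² ∫ φ*·φ'' dx / ∫|φ|² dx.
d²/dx² sin(jπx/a) = −(jπ/a)²·sin(jπx/a); on 0 ≤ x ≤ a, ∫sin²(jπx/a) dx = a/2 and ∫sin(jπx/a)·sin(lπx/a) dx = 0 for j ≠ l, so only diagonal terms survive in ∫|φ|² and ∫φ·φ″; ∫φ·φ′ dx = [φ²/2] between the walls = 0.
State is unnormalized: ∫|φ|² dx = 7.9827, and ∫φ*·(−ħ² φ'') dx = 1003.7, so ⟨p²⟩ = 1003.7 / 7.9827.
⟨p²⟩ = 125.74.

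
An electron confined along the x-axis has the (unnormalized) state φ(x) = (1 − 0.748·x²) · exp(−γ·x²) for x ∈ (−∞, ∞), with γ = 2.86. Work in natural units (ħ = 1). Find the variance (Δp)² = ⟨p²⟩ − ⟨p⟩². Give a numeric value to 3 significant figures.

Compute ⟨p⟩ and ⟨p²⟩ separately; (Δp)² = ⟨p²⟩ − ⟨p⟩².
Expand each integrand as polynomial × e^(−2γx²) and use ∫x^(2j)·e^(−2γx²) dx = (2j−1)!!/(4γ)^j · √(π/(2γ)), odd powers → 0; here √(π/(2γ)) = 0.74110. Differentiate with the product rule, d/dx e^(−γx²) = −2γx·e^(−γx²).
Normalization: ∫|φ|² dx = 0.65369.
⟨p⟩ = 0.0000 and ⟨p²⟩ = 3.7635.
(Δp)² = 3.7635 − (0.0000)² = 3.7635.

3.76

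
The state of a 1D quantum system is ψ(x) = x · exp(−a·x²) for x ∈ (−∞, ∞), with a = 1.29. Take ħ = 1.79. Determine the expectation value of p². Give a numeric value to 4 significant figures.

p² ψ = −ħ² d²ψ/dx²; ⟨p²⟩ = −ħ² ∫ ψ*·ψ'' dx / ∫|ψ|² dx.
Expand each integrand as polynomial × e^(−2ax²) and use ∫x^(2j)·e^(−2ax²) dx = (2j−1)!!/(4a)^j · √(π/(2a)), odd powers → 0; here √(π/(2a)) = 1.1035. Differentiate with the product rule, d/dx e^(−ax²) = −2ax·e^(−ax²).
State is unnormalized: ∫|ψ|² dx = 0.21385, and ∫ψ*·(−ħ² ψ'') dx = 2.6517, so ⟨p²⟩ = 2.6517 / 0.21385.
⟨p²⟩ = 12.400.

12.40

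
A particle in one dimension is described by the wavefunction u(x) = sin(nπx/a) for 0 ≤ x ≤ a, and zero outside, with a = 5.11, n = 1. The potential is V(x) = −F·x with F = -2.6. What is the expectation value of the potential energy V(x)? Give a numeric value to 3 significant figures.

⟨V⟩ = ∫ V(x)·|u|² dx / ∫|u|² dx.
With sin²θ = (1 − cos2θ)/2 on 0 ≤ x ≤ a: ∫sin²(nπx/a) dx = a/2, ∫x·sin²(nπx/a) dx = a²/4, ∫x²·sin²(nπx/a) dx = a³·(1/6 − 1/(4n²π²)); higher powers xᵏ the same way, integrating xᵏ·cos(2nπx/a) by parts.
State is unnormalized: ∫|u|² dx = 2.5550, and ∫u*·V(x)·u dx = 16.973, so ⟨V⟩ = 16.973 / 2.5550.
⟨V⟩ = 6.6430.

6.64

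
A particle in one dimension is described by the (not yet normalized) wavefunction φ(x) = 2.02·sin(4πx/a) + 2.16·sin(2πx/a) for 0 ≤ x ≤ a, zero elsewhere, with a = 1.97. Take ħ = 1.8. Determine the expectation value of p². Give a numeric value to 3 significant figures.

79.1

p² φ = −ħ² d²φ/dx²; ⟨p²⟩ = −ħ² ∫ φ*·φ'' dx / ∫|φ|² dx.
d²/dx² sin(jπx/a) = −(jπ/a)²·sin(jπx/a); on 0 ≤ x ≤ a, ∫sin²(jπx/a) dx = a/2 and ∫sin(jπx/a)·sin(lπx/a) dx = 0 for j ≠ l, so only diagonal terms survive in ∫|φ|² and ∫φ·φ″; ∫φ·φ′ dx = [φ²/2] between the walls = 0.
State is unnormalized: ∫|φ|² dx = 8.6148, and ∫φ*·(−ħ² φ'') dx = 681.34, so ⟨p²⟩ = 681.34 / 8.6148.
⟨p²⟩ = 79.089.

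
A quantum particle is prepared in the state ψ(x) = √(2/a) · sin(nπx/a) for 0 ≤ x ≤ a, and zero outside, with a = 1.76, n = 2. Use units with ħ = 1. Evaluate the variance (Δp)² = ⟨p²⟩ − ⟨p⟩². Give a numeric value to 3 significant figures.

12.7

Compute ⟨p⟩ and ⟨p²⟩ separately; (Δp)² = ⟨p²⟩ − ⟨p⟩².
d/dx sin(nπx/a) = (nπ/a)·cos(nπx/a) and d²/dx² sin(nπx/a) = −(nπ/a)²·sin(nπx/a); on 0 ≤ x ≤ a, ∫sin²(nπx/a) dx = a/2 and ∫sin(nπx/a)·cos(nπx/a) dx = 0.
⟨p⟩ = 0.0000 and ⟨p²⟩ = 12.745.
(Δp)² = 12.745 − (0.0000)² = 12.745.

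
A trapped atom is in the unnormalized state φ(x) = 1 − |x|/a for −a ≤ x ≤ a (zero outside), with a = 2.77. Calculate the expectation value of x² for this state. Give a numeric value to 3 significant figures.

0.767

⟨x²⟩ = ∫ x²·|φ|² dx / ∫|φ|² dx (integrals over the domain).
φ is even, so ∫ over [−a, a] = 2∫₀ᵃ with φ = 1 − x/a there: ∫₀ᵃ (1 − x/a)² dx = a/3, ∫₀ᵃ x²(1 − x/a)² dx = a³/30, ∫₀ᵃ x⁴(1 − x/a)² dx = a⁵/105.
State is unnormalized: ∫|φ|² dx = 1.8467, and ∫φ*·x²·φ dx = 1.4169, so ⟨x²⟩ = 1.4169 / 1.8467.
⟨x²⟩ = 0.76729.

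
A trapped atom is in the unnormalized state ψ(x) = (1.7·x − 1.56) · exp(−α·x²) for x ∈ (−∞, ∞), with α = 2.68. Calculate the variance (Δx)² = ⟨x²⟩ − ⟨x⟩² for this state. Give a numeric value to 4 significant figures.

0.07839

Compute ⟨x⟩ and ⟨x²⟩ separately, then (Δx)² = ⟨x²⟩ − ⟨x⟩².
Expand each integrand as polynomial × e^(−2αx²) and use ∫x^(2j)·e^(−2αx²) dx = (2j−1)!!/(4α)^j · √(π/(2α)), odd powers → 0; here √(π/(2α)) = 0.76558.
Normalization: ∫|ψ|² dx = 2.0695.
⟨x⟩ = -0.18303 and ⟨x²⟩ = 0.11189.
(Δx)² = 0.11189 − (-0.18303)² = 0.078388.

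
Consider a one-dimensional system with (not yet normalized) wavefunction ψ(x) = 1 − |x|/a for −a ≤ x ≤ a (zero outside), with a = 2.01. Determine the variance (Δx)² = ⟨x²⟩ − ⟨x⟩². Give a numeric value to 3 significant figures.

0.404

Compute ⟨x⟩ and ⟨x²⟩ separately, then (Δx)² = ⟨x²⟩ − ⟨x⟩².
ψ is even, so ∫ over [−a, a] = 2∫₀ᵃ with ψ = 1 − x/a there: ∫₀ᵃ (1 − x/a)² dx = a/3, ∫₀ᵃ x²(1 − x/a)² dx = a³/30, ∫₀ᵃ x⁴(1 − x/a)² dx = a⁵/105.
Normalization: ∫|ψ|² dx = 1.3400.
⟨x⟩ = 0.0000 and ⟨x²⟩ = 0.40401.
(Δx)² = 0.40401 − (0.0000)² = 0.40401.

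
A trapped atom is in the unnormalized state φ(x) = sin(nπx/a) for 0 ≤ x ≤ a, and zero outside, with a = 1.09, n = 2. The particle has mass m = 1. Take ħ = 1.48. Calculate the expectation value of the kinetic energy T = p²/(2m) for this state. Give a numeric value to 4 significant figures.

T = −(ħ²/2m) d²/dx², so ⟨T⟩ = −(ħ²/2m) ∫ φ*·φ'' dx / ∫|φ|² dx; with m = 1.
d/dx sin(nπx/a) = (nπ/a)·cos(nπx/a) and d²/dx² sin(nπx/a) = −(nπ/a)²·sin(nπx/a); on 0 ≤ x ≤ a, ∫sin²(nπx/a) dx = a/2 and ∫sin(nπx/a)·cos(nπx/a) dx = 0.
State is unnormalized: ∫|φ|² dx = 0.54500, and ∫φ*·(−ħ²/2m · φ'') dx = 19.833, so ⟨T⟩ = 19.833 / 0.54500.
⟨T⟩ = 36.392.

36.39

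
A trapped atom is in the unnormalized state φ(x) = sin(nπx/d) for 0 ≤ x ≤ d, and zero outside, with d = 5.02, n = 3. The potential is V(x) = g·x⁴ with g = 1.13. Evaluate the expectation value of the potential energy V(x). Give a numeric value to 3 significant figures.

136.

⟨V⟩ = ∫ V(x)·|φ|² dx / ∫|φ|² dx.
With sin²θ = (1 − cos2θ)/2 on 0 ≤ x ≤ d: ∫sin²(nπx/d) dx = d/2, ∫x·sin²(nπx/d) dx = d²/4, ∫x²·sin²(nπx/d) dx = d³·(1/6 − 1/(4n²π²)); higher powers xᵏ the same way, integrating xᵏ·cos(2nπx/d) by parts.
State is unnormalized: ∫|φ|² dx = 2.5100, and ∫φ*·V(x)·φ dx = 340.31, so ⟨V⟩ = 340.31 / 2.5100.
⟨V⟩ = 135.58.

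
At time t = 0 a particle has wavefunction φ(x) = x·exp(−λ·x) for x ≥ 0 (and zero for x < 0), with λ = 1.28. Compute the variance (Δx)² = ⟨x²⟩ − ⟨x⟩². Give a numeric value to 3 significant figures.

Compute ⟨x⟩ and ⟨x²⟩ separately, then (Δx)² = ⟨x²⟩ − ⟨x⟩².
Every integrand reduces to terms xʲ·e^(−2λx) on [0, ∞); use ∫₀^∞ xʲ·e^(−2λx) dx = j!/(2λ)^(j+1).
Normalization: ∫|φ|² dx = 0.11921.
⟨x⟩ = 1.1719 and ⟨x²⟩ = 1.8311.
(Δx)² = 1.8311 − (1.1719)² = 0.45776.

0.458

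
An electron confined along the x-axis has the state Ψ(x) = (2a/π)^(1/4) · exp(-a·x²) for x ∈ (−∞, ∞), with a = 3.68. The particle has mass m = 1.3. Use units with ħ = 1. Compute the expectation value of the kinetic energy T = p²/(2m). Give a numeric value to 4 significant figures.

1.415

T = −(ħ²/2m) d²/dx², so ⟨T⟩ = −(ħ²/2m) ∫ Ψ*·Ψ'' dx; with m = 1.3.
Gaussian moments: ∫x^(2j)·e^(−2ax²) dx = (2j−1)!!/(4a)^j · √(π/(2a)), odd powers integrate to 0; here √(π/(2a)) = 0.65334. Derivatives: d/dx e^(−ax²) = −2ax·e^(−ax²), d²/dx² e^(−ax²) = (4a²x² − 2a)·e^(−ax²).
⟨T⟩ = 1.4154.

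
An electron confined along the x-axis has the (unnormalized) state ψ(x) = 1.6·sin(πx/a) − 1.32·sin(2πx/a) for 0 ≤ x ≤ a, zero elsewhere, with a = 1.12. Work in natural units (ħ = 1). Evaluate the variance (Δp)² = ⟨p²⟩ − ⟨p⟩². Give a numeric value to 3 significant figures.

Compute ⟨p⟩ and ⟨p²⟩ separately; (Δp)² = ⟨p²⟩ − ⟨p⟩².
d²/dx² sin(jπx/a) = −(jπ/a)²·sin(jπx/a); on 0 ≤ x ≤ a, ∫sin²(jπx/a) dx = a/2 and ∫sin(jπx/a)·sin(lπx/a) dx = 0 for j ≠ l, so only diagonal terms survive in ∫|ψ|² and ∫ψ·ψ″; ∫ψ·ψ′ dx = [ψ²/2] between the walls = 0.
Normalization: ∫|ψ|² dx = 2.4093.
⟨p⟩ = 0.0000 and ⟨p²⟩ = 17.427.
(Δp)² = 17.427 − (0.0000)² = 17.427.

17.4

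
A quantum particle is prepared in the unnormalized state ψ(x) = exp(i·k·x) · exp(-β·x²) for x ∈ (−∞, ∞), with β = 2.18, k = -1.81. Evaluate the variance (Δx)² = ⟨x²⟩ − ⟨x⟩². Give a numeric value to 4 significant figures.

Compute ⟨x⟩ and ⟨x²⟩ separately, then (Δx)² = ⟨x²⟩ − ⟨x⟩².
Gaussian moments: ∫x^(2j)·e^(−2βx²) dx = (2j−1)!!/(4β)^j · √(π/(2β)), odd powers integrate to 0; here √(π/(2β)) = 0.84885.
Normalization: ∫|ψ|² dx = 0.84885.
⟨x⟩ = 0.0000 and ⟨x²⟩ = 0.11468.
(Δx)² = 0.11468 − (0.0000)² = 0.11468.

0.1147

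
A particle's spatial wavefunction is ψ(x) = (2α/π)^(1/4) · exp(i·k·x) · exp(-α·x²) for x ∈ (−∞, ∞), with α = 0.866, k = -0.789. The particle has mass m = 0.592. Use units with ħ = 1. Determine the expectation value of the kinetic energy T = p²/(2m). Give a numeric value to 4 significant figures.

1.257

T = −(ħ²/2m) d²/dx², so ⟨T⟩ = −(ħ²/2m) ∫ ψ*·ψ'' dx; with m = 0.592.
Gaussian moments: ∫x^(2j)·e^(−2αx²) dx = (2j−1)!!/(4α)^j · √(π/(2α)), odd powers integrate to 0; here √(π/(2α)) = 1.3468. Derivatives: ψ′ = (ik − 2αx)·ψ, ψ″ = ((ik − 2αx)² − 2α)·ψ; the odd-in-x pieces drop out.
⟨T⟩ = 1.2572.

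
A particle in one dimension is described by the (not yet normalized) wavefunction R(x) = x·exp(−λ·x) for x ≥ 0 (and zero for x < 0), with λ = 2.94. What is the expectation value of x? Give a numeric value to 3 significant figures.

⟨x⟩ = ∫ x·|R|² dx / ∫|R|² dx (integrals over the domain).
Every integrand reduces to terms xʲ·e^(−2λx) on [0, ∞); use ∫₀^∞ xʲ·e^(−2λx) dx = j!/(2λ)^(j+1).
State is unnormalized: ∫|R|² dx = 0.0098378, and ∫R*·x·R dx = 0.0050193, so ⟨x⟩ = 0.0050193 / 0.0098378.
⟨x⟩ = 0.51020.

0.510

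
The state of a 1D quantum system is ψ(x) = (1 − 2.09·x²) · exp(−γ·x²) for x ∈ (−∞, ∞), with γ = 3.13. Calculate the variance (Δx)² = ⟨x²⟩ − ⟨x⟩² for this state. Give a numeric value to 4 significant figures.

Compute ⟨x⟩ and ⟨x²⟩ separately, then (Δx)² = ⟨x²⟩ − ⟨x⟩².
Expand each integrand as polynomial × e^(−2γx²) and use ∫x^(2j)·e^(−2γx²) dx = (2j−1)!!/(4γ)^j · √(π/(2γ)), odd powers → 0; here √(π/(2γ)) = 0.70842.
Normalization: ∫|ψ|² dx = 0.53112.
⟨x⟩ = 0.0000 and ⟨x²⟩ = 0.044361.
(Δx)² = 0.044361 − (0.0000)² = 0.044361.

0.04436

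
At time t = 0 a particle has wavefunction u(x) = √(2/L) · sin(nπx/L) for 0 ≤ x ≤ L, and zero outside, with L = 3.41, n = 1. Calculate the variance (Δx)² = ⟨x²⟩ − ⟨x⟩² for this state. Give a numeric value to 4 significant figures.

Compute ⟨x⟩ and ⟨x²⟩ separately, then (Δx)² = ⟨x²⟩ − ⟨x⟩².
With sin²θ = (1 − cos2θ)/2 on 0 ≤ x ≤ L: ∫sin²(nπx/L) dx = L/2, ∫x·sin²(nπx/L) dx = L²/4, ∫x²·sin²(nπx/L) dx = L³·(1/6 − 1/(4n²π²)); higher powers xᵏ the same way, integrating xᵏ·cos(2nπx/L) by parts.
⟨x⟩ = 1.7050 and ⟨x²⟩ = 3.2869.
(Δx)² = 3.2869 − (1.7050)² = 0.37992.

0.3799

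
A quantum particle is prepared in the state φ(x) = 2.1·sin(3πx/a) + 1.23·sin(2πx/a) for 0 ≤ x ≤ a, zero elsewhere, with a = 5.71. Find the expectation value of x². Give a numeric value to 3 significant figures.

5.09

⟨x²⟩ = ∫ x²·|φ|² dx / ∫|φ|² dx (integrals over the domain).
On 0 ≤ x ≤ a (j ≠ l): ∫sin²(jπx/a) dx = a/2, ∫sin(jπx/a)·sin(lπx/a) dx = 0; diagonal moments ∫x·sin²(jπx/a) dx = a²/4, ∫x²·sin²(jπx/a) dx = a³·(1/6 − 1/(4j²π²)); cross terms ∫x·sin(jπx/a)·sin(lπx/a) dx = 0 for j + l even and −4jla²/(π²(j² − l²)²) for j + l odd, ∫x²·sin(jπx/a)·sin(lπx/a) dx = (−1)^(j+l)·4jla³/(π²(j² − l²)²); higher powers the same way via product-to-sum and parts.
State is unnormalized: ∫|φ|² dx = 16.910, and ∫φ*·x²·φ dx = 86.135, so ⟨x²⟩ = 86.135 / 16.910.
⟨x²⟩ = 5.0938.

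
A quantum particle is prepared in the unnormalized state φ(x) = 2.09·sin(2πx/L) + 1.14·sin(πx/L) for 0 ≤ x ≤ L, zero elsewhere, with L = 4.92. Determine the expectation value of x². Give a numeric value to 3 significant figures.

⟨x²⟩ = ∫ x²·|φ|² dx / ∫|φ|² dx (integrals over the domain).
On 0 ≤ x ≤ L (j ≠ l): ∫sin²(jπx/L) dx = L/2, ∫sin(jπx/L)·sin(lπx/L) dx = 0; diagonal moments ∫x·sin²(jπx/L) dx = L²/4, ∫x²·sin²(jπx/L) dx = L³·(1/6 − 1/(4j²π²)); cross terms ∫x·sin(jπx/L)·sin(lπx/L) dx = 0 for j + l even and −4jlL²/(π²(j² − l²)²) for j + l odd, ∫x²·sin(jπx/L)·sin(lπx/L) dx = (−1)^(j+l)·4jlL³/(π²(j² − l²)²); higher powers the same way via product-to-sum and parts.
State is unnormalized: ∫|φ|² dx = 13.943, and ∫φ*·x²·φ dx = 54.173, so ⟨x²⟩ = 54.173 / 13.943.
⟨x²⟩ = 3.8854.

3.89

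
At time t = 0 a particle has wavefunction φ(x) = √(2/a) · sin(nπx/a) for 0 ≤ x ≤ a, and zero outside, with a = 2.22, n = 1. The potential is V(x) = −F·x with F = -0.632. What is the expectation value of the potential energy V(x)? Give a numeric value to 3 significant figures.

⟨V⟩ = ∫ V(x)·|φ|² dx.
With sin²θ = (1 − cos2θ)/2 on 0 ≤ x ≤ a: ∫sin²(nπx/a) dx = a/2, ∫x·sin²(nπx/a) dx = a²/4, ∫x²·sin²(nπx/a) dx = a³·(1/6 − 1/(4n²π²)); higher powers xᵏ the same way, integrating xᵏ·cos(2nπx/a) by parts.
⟨V⟩ = 0.70152.

0.702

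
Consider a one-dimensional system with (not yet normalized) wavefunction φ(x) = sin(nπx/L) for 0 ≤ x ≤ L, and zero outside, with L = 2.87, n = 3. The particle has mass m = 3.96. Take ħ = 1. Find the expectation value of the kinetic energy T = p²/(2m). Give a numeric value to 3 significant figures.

T = −(ħ²/2m) d²/dx², so ⟨T⟩ = −(ħ²/2m) ∫ φ*·φ'' dx / ∫|φ|² dx; with m = 3.96.
d/dx sin(nπx/L) = (nπ/L)·cos(nπx/L) and d²/dx² sin(nπx/L) = −(nπ/L)²·sin(nπx/L); on 0 ≤ x ≤ L, ∫sin²(nπx/L) dx = L/2 and ∫sin(nπx/L)·cos(nπx/L) dx = 0.
State is unnormalized: ∫|φ|² dx = 1.4350, and ∫φ*·(−ħ²/2m · φ'') dx = 1.9539, so ⟨T⟩ = 1.9539 / 1.4350.
⟨T⟩ = 1.3616.

1.36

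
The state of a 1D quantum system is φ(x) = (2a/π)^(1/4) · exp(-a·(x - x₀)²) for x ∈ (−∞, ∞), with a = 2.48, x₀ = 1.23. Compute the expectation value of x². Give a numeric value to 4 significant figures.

⟨x²⟩ = ∫ x²·|φ|² dx (integrals over the domain).
Gaussian moments (u = x − x₀): ∫u^(2j)·e^(−2au²) du = (2j−1)!!/(4a)^j · √(π/(2a)), odd powers integrate to 0; here √(π/(2a)) = 0.79586.
⟨x²⟩ = 1.6137.

1.614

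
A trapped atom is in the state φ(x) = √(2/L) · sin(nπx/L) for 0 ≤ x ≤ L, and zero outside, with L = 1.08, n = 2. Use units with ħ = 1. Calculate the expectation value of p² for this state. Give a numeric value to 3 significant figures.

33.8

p² φ = −ħ² d²φ/dx²; ⟨p²⟩ = −ħ² ∫ φ*·φ'' dx.
d/dx sin(nπx/L) = (nπ/L)·cos(nπx/L) and d²/dx² sin(nπx/L) = −(nπ/L)²·sin(nπx/L); on 0 ≤ x ≤ L, ∫sin²(nπx/L) dx = L/2 and ∫sin(nπx/L)·cos(nπx/L) dx = 0.
⟨p²⟩ = 33.846.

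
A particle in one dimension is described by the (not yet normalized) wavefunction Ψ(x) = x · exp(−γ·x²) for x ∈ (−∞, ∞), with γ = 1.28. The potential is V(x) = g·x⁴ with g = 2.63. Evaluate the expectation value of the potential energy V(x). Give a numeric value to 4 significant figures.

1.505

⟨V⟩ = ∫ V(x)·|Ψ|² dx / ∫|Ψ|² dx.
Expand each integrand as polynomial × e^(−2γx²) and use ∫x^(2j)·e^(−2γx²) dx = (2j−1)!!/(4γ)^j · √(π/(2γ)), odd powers → 0; here √(π/(2γ)) = 1.1078.
State is unnormalized: ∫|Ψ|² dx = 0.21636, and ∫Ψ*·V(x)·Ψ dx = 0.32561, so ⟨V⟩ = 0.32561 / 0.21636.
⟨V⟩ = 1.5049.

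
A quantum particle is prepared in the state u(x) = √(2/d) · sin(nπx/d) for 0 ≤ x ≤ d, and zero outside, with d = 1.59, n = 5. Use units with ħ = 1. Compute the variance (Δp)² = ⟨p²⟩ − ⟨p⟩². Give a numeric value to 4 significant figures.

97.60

Compute ⟨p⟩ and ⟨p²⟩ separately; (Δp)² = ⟨p²⟩ − ⟨p⟩².
d/dx sin(nπx/d) = (nπ/d)·cos(nπx/d) and d²/dx² sin(nπx/d) = −(nπ/d)²·sin(nπx/d); on 0 ≤ x ≤ d, ∫sin²(nπx/d) dx = d/2 and ∫sin(nπx/d)·cos(nπx/d) dx = 0.
⟨p⟩ = 0.0000 and ⟨p²⟩ = 97.599.
(Δp)² = 97.599 − (0.0000)² = 97.599.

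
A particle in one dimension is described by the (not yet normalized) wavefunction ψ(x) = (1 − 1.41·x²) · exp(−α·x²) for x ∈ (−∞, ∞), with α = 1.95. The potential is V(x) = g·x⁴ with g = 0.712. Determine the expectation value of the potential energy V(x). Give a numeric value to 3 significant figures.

⟨V⟩ = ∫ V(x)·|ψ|² dx / ∫|ψ|² dx.
Expand each integrand as polynomial × e^(−2αx²) and use ∫x^(2j)·e^(−2αx²) dx = (2j−1)!!/(4α)^j · √(π/(2α)), odd powers → 0; here √(π/(2α)) = 0.89752.
State is unnormalized: ∫|ψ|² dx = 0.66102, and ∫ψ*·V(x)·ψ dx = 0.010588, so ⟨V⟩ = 0.010588 / 0.66102.
⟨V⟩ = 0.016018.

0.0160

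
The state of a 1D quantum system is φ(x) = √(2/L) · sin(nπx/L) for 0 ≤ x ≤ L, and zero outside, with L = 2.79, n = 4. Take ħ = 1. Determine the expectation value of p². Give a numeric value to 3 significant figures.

p² φ = −ħ² d²φ/dx²; ⟨p²⟩ = −ħ² ∫ φ*·φ'' dx.
d/dx sin(nπx/L) = (nπ/L)·cos(nπx/L) and d²/dx² sin(nπx/L) = −(nπ/L)²·sin(nπx/L); on 0 ≤ x ≤ L, ∫sin²(nπx/L) dx = L/2 and ∫sin(nπx/L)·cos(nπx/L) dx = 0.
⟨p²⟩ = 20.287.

20.3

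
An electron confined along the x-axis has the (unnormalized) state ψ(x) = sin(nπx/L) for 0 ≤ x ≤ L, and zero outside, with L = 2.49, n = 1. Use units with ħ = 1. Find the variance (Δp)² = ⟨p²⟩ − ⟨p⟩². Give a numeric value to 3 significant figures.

1.59

Compute ⟨p⟩ and ⟨p²⟩ separately; (Δp)² = ⟨p²⟩ − ⟨p⟩².
d/dx sin(nπx/L) = (nπ/L)·cos(nπx/L) and d²/dx² sin(nπx/L) = −(nπ/L)²·sin(nπx/L); on 0 ≤ x ≤ L, ∫sin²(nπx/L) dx = L/2 and ∫sin(nπx/L)·cos(nπx/L) dx = 0.
Normalization: ∫|ψ|² dx = 1.2450.
⟨p⟩ = 0.0000 and ⟨p²⟩ = 1.5918.
(Δp)² = 1.5918 − (0.0000)² = 1.5918.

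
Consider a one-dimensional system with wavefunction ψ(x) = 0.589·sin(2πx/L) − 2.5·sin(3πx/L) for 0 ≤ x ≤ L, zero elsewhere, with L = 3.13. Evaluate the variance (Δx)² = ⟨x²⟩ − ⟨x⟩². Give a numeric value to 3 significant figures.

0.684

Compute ⟨x⟩ and ⟨x²⟩ separately, then (Δx)² = ⟨x²⟩ − ⟨x⟩².
On 0 ≤ x ≤ L (j ≠ l): ∫sin²(jπx/L) dx = L/2, ∫sin(jπx/L)·sin(lπx/L) dx = 0; diagonal moments ∫x·sin²(jπx/L) dx = L²/4, ∫x²·sin²(jπx/L) dx = L³·(1/6 − 1/(4j²π²)); cross terms ∫x·sin(jπx/L)·sin(lπx/L) dx = 0 for j + l even and −4jlL²/(π²(j² − l²)²) for j + l odd, ∫x²·sin(jπx/L)·sin(lπx/L) dx = (−1)^(j+l)·4jlL³/(π²(j² − l²)²); higher powers the same way via product-to-sum and parts.
Normalization: ∫|ψ|² dx = 10.324.
⟨x⟩ = 1.8368 and ⟨x²⟩ = 4.0577.
(Δx)² = 4.0577 − (1.8368)² = 0.68375.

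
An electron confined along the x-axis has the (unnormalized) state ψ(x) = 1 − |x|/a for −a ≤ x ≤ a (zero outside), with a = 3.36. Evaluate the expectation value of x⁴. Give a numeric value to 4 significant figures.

3.642

⟨x⁴⟩ = ∫ x⁴·|ψ|² dx / ∫|ψ|² dx (integrals over the domain).
ψ is even, so ∫ over [−a, a] = 2∫₀ᵃ with ψ = 1 − x/a there: ∫₀ᵃ (1 − x/a)² dx = a/3, ∫₀ᵃ x²(1 − x/a)² dx = a³/30, ∫₀ᵃ x⁴(1 − x/a)² dx = a⁵/105.
State is unnormalized: ∫|ψ|² dx = 2.2400, and ∫ψ*·x⁴·ψ dx = 8.1571, so ⟨x⁴⟩ = 8.1571 / 2.2400.
⟨x⁴⟩ = 3.6416.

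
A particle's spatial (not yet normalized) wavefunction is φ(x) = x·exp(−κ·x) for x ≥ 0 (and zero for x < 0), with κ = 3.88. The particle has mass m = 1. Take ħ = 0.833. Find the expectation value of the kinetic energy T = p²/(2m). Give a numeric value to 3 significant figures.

T = −(ħ²/2m) d²/dx², so ⟨T⟩ = −(ħ²/2m) ∫ φ*·φ'' dx / ∫|φ|² dx; with m = 1.
Differentiate x·exp(−κ·x) with the product rule; every integrand then reduces to terms xʲ·e^(−2κx) on [0, ∞), with ∫₀^∞ xʲ·e^(−2κx) dx = j!/(2κ)^(j+1).
State is unnormalized: ∫|φ|² dx = 0.0042800, and ∫φ*·(−ħ²/2m · φ'') dx = 0.022355, so ⟨T⟩ = 0.022355 / 0.0042800.
⟨T⟩ = 5.2230.

5.22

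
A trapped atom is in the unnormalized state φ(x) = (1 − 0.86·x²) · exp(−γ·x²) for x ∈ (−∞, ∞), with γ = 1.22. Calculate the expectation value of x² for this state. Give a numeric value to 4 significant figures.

⟨x²⟩ = ∫ x²·|φ|² dx / ∫|φ|² dx (integrals over the domain).
Expand each integrand as polynomial × e^(−2γx²) and use ∫x^(2j)·e^(−2γx²) dx = (2j−1)!!/(4γ)^j · √(π/(2γ)), odd powers → 0; here √(π/(2γ)) = 1.1347.
State is unnormalized: ∫|φ|² dx = 0.84048, and ∫φ*·x²·φ dx = 0.094979, so ⟨x²⟩ = 0.094979 / 0.84048.
⟨x²⟩ = 0.11300.

0.1130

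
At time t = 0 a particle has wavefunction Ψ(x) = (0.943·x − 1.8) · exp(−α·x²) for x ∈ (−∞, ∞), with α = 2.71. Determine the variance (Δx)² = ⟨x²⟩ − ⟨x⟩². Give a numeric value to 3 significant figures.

Compute ⟨x⟩ and ⟨x²⟩ separately, then (Δx)² = ⟨x²⟩ − ⟨x⟩².
Expand each integrand as polynomial × e^(−2αx²) and use ∫x^(2j)·e^(−2αx²) dx = (2j−1)!!/(4α)^j · √(π/(2α)), odd powers → 0; here √(π/(2α)) = 0.76133.
Normalization: ∫|Ψ|² dx = 2.5292.
⟨x⟩ = -0.094272 and ⟨x²⟩ = 0.096807.
(Δx)² = 0.096807 − (-0.094272)² = 0.087920.

0.0879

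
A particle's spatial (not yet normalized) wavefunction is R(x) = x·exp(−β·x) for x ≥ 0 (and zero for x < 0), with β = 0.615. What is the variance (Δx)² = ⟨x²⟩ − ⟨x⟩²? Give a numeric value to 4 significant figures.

1.983

Compute ⟨x⟩ and ⟨x²⟩ separately, then (Δx)² = ⟨x²⟩ − ⟨x⟩².
Every integrand reduces to terms xʲ·e^(−2βx) on [0, ∞); use ∫₀^∞ xʲ·e^(−2βx) dx = j!/(2β)^(j+1).
Normalization: ∫|R|² dx = 1.0748.
⟨x⟩ = 2.4390 and ⟨x²⟩ = 7.9318.
(Δx)² = 7.9318 − (2.4390)² = 1.9829.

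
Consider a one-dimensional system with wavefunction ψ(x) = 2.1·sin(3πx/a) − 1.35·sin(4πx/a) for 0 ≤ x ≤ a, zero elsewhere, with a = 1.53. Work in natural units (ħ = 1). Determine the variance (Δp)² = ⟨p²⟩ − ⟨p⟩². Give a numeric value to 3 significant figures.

46.6

Compute ⟨p⟩ and ⟨p²⟩ separately; (Δp)² = ⟨p²⟩ − ⟨p⟩².
d²/dx² sin(jπx/a) = −(jπ/a)²·sin(jπx/a); on 0 ≤ x ≤ a, ∫sin²(jπx/a) dx = a/2 and ∫sin(jπx/a)·sin(lπx/a) dx = 0 for j ≠ l, so only diagonal terms survive in ∫|ψ|² and ∫ψ·ψ″; ∫ψ·ψ′ dx = [ψ²/2] between the walls = 0.
Normalization: ∫|ψ|² dx = 4.7679.
⟨p⟩ = 0.0000 and ⟨p²⟩ = 46.576.
(Δp)² = 46.576 − (0.0000)² = 46.576.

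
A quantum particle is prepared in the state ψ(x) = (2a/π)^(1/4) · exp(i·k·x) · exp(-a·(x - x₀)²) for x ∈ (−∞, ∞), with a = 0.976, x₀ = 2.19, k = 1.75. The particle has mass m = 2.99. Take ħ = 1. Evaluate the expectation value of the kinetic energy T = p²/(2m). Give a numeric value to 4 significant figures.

0.6753

T = −(ħ²/2m) d²/dx², so ⟨T⟩ = −(ħ²/2m) ∫ ψ*·ψ'' dx; with m = 2.99.
Gaussian moments (u = x − x₀): ∫u^(2j)·e^(−2au²) du = (2j−1)!!/(4a)^j · √(π/(2a)), odd powers integrate to 0; here √(π/(2a)) = 1.2686. Derivatives: ψ′ = (ik − 2au)·ψ, ψ″ = ((ik − 2au)² − 2a)·ψ; the odd-in-u pieces drop out.
⟨T⟩ = 0.67533.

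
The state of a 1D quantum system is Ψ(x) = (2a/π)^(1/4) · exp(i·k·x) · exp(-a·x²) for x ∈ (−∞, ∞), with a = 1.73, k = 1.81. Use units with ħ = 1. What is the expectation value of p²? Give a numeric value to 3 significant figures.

p² Ψ = −ħ² d²Ψ/dx²; ⟨p²⟩ = −ħ² ∫ Ψ*·Ψ'' dx.
Gaussian moments: ∫x^(2j)·e^(−2ax²) dx = (2j−1)!!/(4a)^j · √(π/(2a)), odd powers integrate to 0; here √(π/(2a)) = 0.95288. Derivatives: Ψ′ = (ik − 2ax)·Ψ, Ψ″ = ((ik − 2ax)² − 2a)·Ψ; the odd-in-x pieces drop out.
⟨p²⟩ = 5.0061.

5.01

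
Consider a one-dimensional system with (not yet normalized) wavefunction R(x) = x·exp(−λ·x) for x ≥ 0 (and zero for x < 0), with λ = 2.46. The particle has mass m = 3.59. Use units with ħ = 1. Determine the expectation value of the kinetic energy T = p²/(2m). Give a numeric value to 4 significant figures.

0.8428

T = −(ħ²/2m) d²/dx², so ⟨T⟩ = −(ħ²/2m) ∫ R*·R'' dx / ∫|R|² dx; with m = 3.59.
Differentiate x·exp(−λ·x) with the product rule; every integrand then reduces to terms xʲ·e^(−2λx) on [0, ∞), with ∫₀^∞ xʲ·e^(−2λx) dx = j!/(2λ)^(j+1).
State is unnormalized: ∫|R|² dx = 0.016793, and ∫R*·(−ħ²/2m · R'') dx = 0.014154, so ⟨T⟩ = 0.014154 / 0.016793.
⟨T⟩ = 0.84284.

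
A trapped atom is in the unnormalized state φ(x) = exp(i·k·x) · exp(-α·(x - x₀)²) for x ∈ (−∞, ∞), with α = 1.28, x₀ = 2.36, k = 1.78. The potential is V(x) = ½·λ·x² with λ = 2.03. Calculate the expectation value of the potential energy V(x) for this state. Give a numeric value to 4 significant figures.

5.851

⟨V⟩ = ∫ V(x)·|φ|² dx / ∫|φ|² dx.
Gaussian moments (u = x − x₀): ∫u^(2j)·e^(−2αu²) du = (2j−1)!!/(4α)^j · √(π/(2α)), odd powers integrate to 0; here √(π/(2α)) = 1.1078.
State is unnormalized: ∫|φ|² dx = 1.1078, and ∫φ*·V(x)·φ dx = 6.4821, so ⟨V⟩ = 6.4821 / 1.1078.
⟨V⟩ = 5.8514.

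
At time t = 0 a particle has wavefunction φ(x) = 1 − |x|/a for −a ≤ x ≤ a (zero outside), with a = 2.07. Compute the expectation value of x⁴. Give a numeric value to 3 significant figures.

0.525

⟨x⁴⟩ = ∫ x⁴·|φ|² dx / ∫|φ|² dx (integrals over the domain).
φ is even, so ∫ over [−a, a] = 2∫₀ᵃ with φ = 1 − x/a there: ∫₀ᵃ (1 − x/a)² dx = a/3, ∫₀ᵃ x²(1 − x/a)² dx = a³/30, ∫₀ᵃ x⁴(1 − x/a)² dx = a⁵/105.
State is unnormalized: ∫|φ|² dx = 1.3800, and ∫φ*·x⁴·φ dx = 0.72392, so ⟨x⁴⟩ = 0.72392 / 1.3800.
⟨x⁴⟩ = 0.52458.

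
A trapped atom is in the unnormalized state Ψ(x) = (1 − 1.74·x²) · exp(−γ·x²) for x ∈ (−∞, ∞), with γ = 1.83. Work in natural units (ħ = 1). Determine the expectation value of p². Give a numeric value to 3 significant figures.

p² Ψ = −ħ² d²Ψ/dx²; ⟨p²⟩ = −ħ² ∫ Ψ*·Ψ'' dx / ∫|Ψ|² dx.
Expand each integrand as polynomial × e^(−2γx²) and use ∫x^(2j)·e^(−2γx²) dx = (2j−1)!!/(4γ)^j · √(π/(2γ)), odd powers → 0; here √(π/(2γ)) = 0.92648. Differentiate with the product rule, d/dx e^(−γx²) = −2γx·e^(−γx²).
State is unnormalized: ∫|Ψ|² dx = 0.64307, and ∫Ψ*·(−ħ² Ψ'') dx = 3.1721, so ⟨p²⟩ = 3.1721 / 0.64307.
⟨p²⟩ = 4.9327.

4.93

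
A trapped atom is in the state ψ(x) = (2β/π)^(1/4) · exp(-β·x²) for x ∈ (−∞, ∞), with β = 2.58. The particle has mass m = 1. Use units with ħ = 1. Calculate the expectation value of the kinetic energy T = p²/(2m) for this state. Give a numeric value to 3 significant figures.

T = −(ħ²/2m) d²/dx², so ⟨T⟩ = −(ħ²/2m) ∫ ψ*·ψ'' dx; with m = 1.
Gaussian moments: ∫x^(2j)·e^(−2βx²) dx = (2j−1)!!/(4β)^j · √(π/(2β)), odd powers integrate to 0; here √(π/(2β)) = 0.78028. Derivatives: d/dx e^(−βx²) = −2βx·e^(−βx²), d²/dx² e^(−βx²) = (4β²x² − 2β)·e^(−βx²).
⟨T⟩ = 1.2900.

1.29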